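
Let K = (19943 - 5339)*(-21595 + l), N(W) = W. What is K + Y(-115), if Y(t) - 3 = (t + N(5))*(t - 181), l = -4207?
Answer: -376779845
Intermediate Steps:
K = -376812408 (K = (19943 - 5339)*(-21595 - 4207) = 14604*(-25802) = -376812408)
Y(t) = 3 + (-181 + t)*(5 + t) (Y(t) = 3 + (t + 5)*(t - 181) = 3 + (5 + t)*(-181 + t) = 3 + (-181 + t)*(5 + t))
K + Y(-115) = -376812408 + (-902 + (-115)**2 - 176*(-115)) = -376812408 + (-902 + 13225 + 20240) = -376812408 + 32563 = -376779845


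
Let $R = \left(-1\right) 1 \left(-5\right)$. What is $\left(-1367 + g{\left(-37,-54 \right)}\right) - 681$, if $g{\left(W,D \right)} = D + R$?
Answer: $-2097$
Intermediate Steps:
$R = 5$ ($R = \left(-1\right) \left(-5\right) = 5$)
$g{\left(W,D \right)} = 5 + D$ ($g{\left(W,D \right)} = D + 5 = 5 + D$)
$\left(-1367 + g{\left(-37,-54 \right)}\right) - 681 = \left(-1367 + \left(5 - 54\right)\right) - 681 = \left(-1367 - 49\right) - 681 = -1416 - 681 = -2097$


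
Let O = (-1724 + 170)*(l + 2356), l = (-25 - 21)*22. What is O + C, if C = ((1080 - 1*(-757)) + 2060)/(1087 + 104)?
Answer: -829163373/397 ≈ -2.0886e+6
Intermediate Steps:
l = -1012 (l = -46*22 = -1012)
C = 1299/397 (C = ((1080 + 757) + 2060)/1191 = (1837 + 2060)*(1/1191) = 3897*(1/1191) = 1299/397 ≈ 3.2720)
O = -2088576 (O = (-1724 + 170)*(-1012 + 2356) = -1554*1344 = -2088576)
O + C = -2088576 + 1299/397 = -829163373/397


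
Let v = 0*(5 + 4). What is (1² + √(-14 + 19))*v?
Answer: 0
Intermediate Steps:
v = 0 (v = 0*9 = 0)
(1² + √(-14 + 19))*v = (1² + √(-14 + 19))*0 = (1 + √5)*0 = 0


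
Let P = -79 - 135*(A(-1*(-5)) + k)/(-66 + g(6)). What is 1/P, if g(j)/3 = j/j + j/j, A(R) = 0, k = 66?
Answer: 2/139 ≈ 0.014388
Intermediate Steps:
g(j) = 6 (g(j) = 3*(j/j + j/j) = 3*(1 + 1) = 3*2 = 6)
P = 139/2 (P = -79 - 135*(0 + 66)/(-66 + 6) = -79 - 8910/(-60) = -79 - 8910*(-1)/60 = -79 - 135*(-11/10) = -79 + 297/2 = 139/2 ≈ 69.500)
1/P = 1/(139/2) = 2/139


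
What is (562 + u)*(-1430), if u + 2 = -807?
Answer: 353210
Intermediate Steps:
u = -809 (u = -2 - 807 = -809)
(562 + u)*(-1430) = (562 - 809)*(-1430) = -247*(-1430) = 353210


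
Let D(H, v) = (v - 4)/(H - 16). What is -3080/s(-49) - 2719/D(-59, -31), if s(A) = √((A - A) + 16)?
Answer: -46175/7 ≈ -6596.4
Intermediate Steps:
s(A) = 4 (s(A) = √(0 + 16) = √16 = 4)
D(H, v) = (-4 + v)/(-16 + H)
-3080/s(-49) - 2719/D(-59, -31) = -3080/4 - 2719*(-16 - 59)/(-4 - 31) = -3080*¼ - 2719/(-35/(-75)) = -770 - 2719/((-1/75*(-35))) = -770 - 2719/7/15 = -770 - 2719*15/7 = -770 - 40785/7 = -46175/7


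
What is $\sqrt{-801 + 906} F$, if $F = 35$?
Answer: $35 \sqrt{105} \approx 358.64$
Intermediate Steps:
$\sqrt{-801 + 906} F = \sqrt{-801 + 906} \cdot 35 = \sqrt{105} \cdot 35 = 35 \sqrt{105}$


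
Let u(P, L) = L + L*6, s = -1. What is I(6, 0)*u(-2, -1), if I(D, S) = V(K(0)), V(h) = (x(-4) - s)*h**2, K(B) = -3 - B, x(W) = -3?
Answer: 126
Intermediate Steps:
V(h) = -2*h**2 (V(h) = (-3 - 1*(-1))*h**2 = (-3 + 1)*h**2 = -2*h**2)
I(D, S) = -18 (I(D, S) = -2*(-3 - 1*0)**2 = -2*(-3 + 0)**2 = -2*(-3)**2 = -2*9 = -18)
u(P, L) = 7*L (u(P, L) = L + 6*L = 7*L)
I(6, 0)*u(-2, -1) = -126*(-1) = -18*(-7) = 126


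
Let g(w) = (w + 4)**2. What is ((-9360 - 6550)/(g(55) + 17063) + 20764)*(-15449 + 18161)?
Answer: 24100623389/428 ≈ 5.6310e+7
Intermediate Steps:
g(w) = (4 + w)**2
((-9360 - 6550)/(g(55) + 17063) + 20764)*(-15449 + 18161) = ((-9360 - 6550)/((4 + 55)**2 + 17063) + 20764)*(-15449 + 18161) = (-15910/(59**2 + 17063) + 20764)*2712 = (-15910/(3481 + 17063) + 20764)*2712 = (-15910/20544 + 20764)*2712 = (-15910*1/20544 + 20764)*2712 = (-7955/10272 + 20764)*2712 = (213279853/10272)*2712 = 24100623389/428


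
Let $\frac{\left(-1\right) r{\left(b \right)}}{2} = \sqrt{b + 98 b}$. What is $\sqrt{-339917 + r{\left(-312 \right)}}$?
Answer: $\sqrt{-339917 - 12 i \sqrt{858}} \approx 0.301 - 583.02 i$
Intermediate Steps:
$r{\left(b \right)} = - 6 \sqrt{11} \sqrt{b}$ ($r{\left(b \right)} = - 2 \sqrt{b + 98 b} = - 2 \sqrt{99 b} = - 2 \cdot 3 \sqrt{11} \sqrt{b} = - 6 \sqrt{11} \sqrt{b}$)
$\sqrt{-339917 + r{\left(-312 \right)}} = \sqrt{-339917 - 6 \sqrt{11} \sqrt{-312}} = \sqrt{-339917 - 6 \sqrt{11} \cdot 2 i \sqrt{78}} = \sqrt{-339917 - 12 i \sqrt{858}}$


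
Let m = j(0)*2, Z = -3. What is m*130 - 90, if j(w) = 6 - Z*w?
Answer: 1470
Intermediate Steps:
j(w) = 6 + 3*w (j(w) = 6 - (-3)*w = 6 + 3*w)
m = 12 (m = (6 + 3*0)*2 = (6 + 0)*2 = 6*2 = 12)
m*130 - 90 = 12*130 - 90 = 1560 - 90 = 1470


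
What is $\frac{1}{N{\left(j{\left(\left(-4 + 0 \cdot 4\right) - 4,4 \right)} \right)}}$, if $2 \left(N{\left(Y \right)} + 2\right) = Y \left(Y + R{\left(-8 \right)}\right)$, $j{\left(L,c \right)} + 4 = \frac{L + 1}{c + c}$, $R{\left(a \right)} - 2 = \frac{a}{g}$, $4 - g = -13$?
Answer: $\frac{2176}{13393} \approx 0.16247$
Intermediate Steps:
$g = 17$ ($g = 4 - -13 = 4 + 13 = 17$)
$R{\left(a \right)} = 2 + \frac{a}{17}$
$j{\left(L,c \right)} = -4 + \frac{1 + L}{2 c}$ ($j{\left(L,c \right)} = -4 + \frac{L + 1}{c + c} = -4 + \frac{1 + L}{2 c}$)
$N{\left(Y \right)} = -2 + \frac{Y \left(\frac{26}{17} + Y\right)}{2}$ ($N{\left(Y \right)} = -2 + \frac{Y \left(Y + \left(2 + \frac{1}{17} \left(-8\right)\right)\right)}{2} = -2 + \frac{Y \left(Y + \left(2 - \frac{8}{17}\right)\right)}{2} = -2 + \frac{Y \left(Y + \frac{26}{17}\right)}{2} = -2 + \frac{Y \left(\frac{26}{17} + Y\right)}{2}$)
$\frac{1}{N{\left(j{\left(\left(-4 + 0 \cdot 4\right) - 4,4 \right)} \right)}} = \frac{1}{-2 + \frac{\left(\frac{1 + \left(\left(-4 + 0 \cdot 4\right) - 4\right) - 32}{2 \cdot 4}\right)^{2}}{2} + \frac{13 \frac{1 + \left(\left(-4 + 0 \cdot 4\right) - 4\right) - 32}{2 \cdot 4}}{17}} = \frac{1}{-2 + \frac{\left(\frac{1}{2} \cdot \frac{1}{4} \left(1 + \left(\left(-4 + 0\right) - 4\right) - 32\right)\right)^{2}}{2} + \frac{13 \cdot \frac{1}{2} \cdot \frac{1}{4} \left(1 + \left(\left(-4 + 0\right) - 4\right) - 32\right)}{17}} = \frac{1}{-2 + \frac{\left(\frac{1}{2} \cdot \frac{1}{4} \left(1 - 8 - 32\right)\right)^{2}}{2} + \frac{13 \cdot \frac{1}{2} \cdot \frac{1}{4} \left(1 - 8 - 32\right)}{17}} = \frac{1}{-2 + \frac{\left(\frac{1}{2} \cdot \frac{1}{4} \left(-39\right)\right)^{2}}{2} + \frac{13 \cdot \frac{1}{2} \cdot \frac{1}{4} \left(-39\right)}{17}} = \frac{1}{-2 + \frac{\left(- \frac{39}{8}\right)^{2}}{2} + \frac{13}{17} \left(- \frac{39}{8}\right)} = \frac{1}{-2 + \frac{1}{2} \cdot \frac{1521}{64} - \frac{507}{136}} = \frac{1}{-2 + \frac{1521}{128} - \frac{507}{136}} = \frac{1}{\frac{13393}{2176}} = \frac{2176}{13393}$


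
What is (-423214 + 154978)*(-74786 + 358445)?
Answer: -76087555524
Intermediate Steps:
(-423214 + 154978)*(-74786 + 358445) = -268236*283659 = -76087555524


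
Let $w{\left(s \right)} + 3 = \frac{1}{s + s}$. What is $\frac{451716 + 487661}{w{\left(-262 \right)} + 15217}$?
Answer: $\frac{492233548}{7972135} \approx 61.744$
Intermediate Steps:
$w{\left(s \right)} = -3 + \frac{1}{2 s}$ ($w{\left(s \right)} = -3 + \frac{1}{s + s} = -3 + \frac{1}{2 s}$)
$\frac{451716 + 487661}{w{\left(-262 \right)} + 15217} = \frac{451716 + 487661}{\left(-3 + \frac{1}{2 \left(-262\right)}\right) + 15217} = \frac{939377}{\left(-3 + \frac{1}{2} \left(- \frac{1}{262}\right)\right) + 15217} = \frac{939377}{\left(-3 - \frac{1}{524}\right) + 15217} = \frac{939377}{- \frac{1573}{524} + 15217} = \frac{939377}{\frac{7972135}{524}} = 939377 \cdot \frac{524}{7972135} = \frac{492233548}{7972135}$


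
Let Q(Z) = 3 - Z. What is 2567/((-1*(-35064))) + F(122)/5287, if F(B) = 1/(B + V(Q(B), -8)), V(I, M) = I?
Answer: 13583417/185383368 ≈ 0.073272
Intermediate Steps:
F(B) = 1/3 (F(B) = 1/(B + (3 - B)) = 1/3)
2567/((-1*(-35064))) + F(122)/5287 = 2567/((-1*(-35064))) + (1/3)/5287 = 2567/35064 + (1/3)*(1/5287) = 2567*(1/35064) + 1/15861 = 2567/35064 + 1/15861 = 13583417/185383368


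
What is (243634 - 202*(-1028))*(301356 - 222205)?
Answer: 35720054790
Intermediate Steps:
(243634 - 202*(-1028))*(301356 - 222205) = (243634 + 207656)*79151 = 451290*79151 = 35720054790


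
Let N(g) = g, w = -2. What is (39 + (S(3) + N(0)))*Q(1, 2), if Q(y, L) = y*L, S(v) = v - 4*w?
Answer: 100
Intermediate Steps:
S(v) = 8 + v (S(v) = v - 4*(-2) = v + 8 = 8 + v)
Q(y, L) = L*y
(39 + (S(3) + N(0)))*Q(1, 2) = (39 + ((8 + 3) + 0))*(2*1) = (39 + (11 + 0))*2 = (39 + 11)*2 = 50*2 = 100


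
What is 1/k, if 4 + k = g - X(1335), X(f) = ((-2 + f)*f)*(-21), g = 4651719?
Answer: 1/42022370 ≈ 2.3797e-8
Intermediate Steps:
X(f) = -21*f*(-2 + f) (X(f) = (f*(-2 + f))*(-21) = -21*f*(-2 + f))
k = 42022370 (k = -4 + (4651719 - 21*1335*(2 - 1*1335)) = -4 + (4651719 - 21*1335*(2 - 1335)) = -4 + (4651719 - 21*1335*(-1333)) = -4 + (4651719 - 1*(-37370655)) = -4 + (4651719 + 37370655) = -4 + 42022374 = 42022370)
1/k = 1/42022370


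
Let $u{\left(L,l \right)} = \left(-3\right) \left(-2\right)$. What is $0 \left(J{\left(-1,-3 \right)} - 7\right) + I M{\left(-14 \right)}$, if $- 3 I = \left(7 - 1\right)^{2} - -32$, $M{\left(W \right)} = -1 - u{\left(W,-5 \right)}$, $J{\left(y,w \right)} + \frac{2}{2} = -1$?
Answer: $\frac{476}{3} \approx 158.67$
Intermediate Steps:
$u{\left(L,l \right)} = 6$
$J{\left(y,w \right)} = -2$ ($J{\left(y,w \right)} = -1 - 1 = -2$)
$M{\left(W \right)} = -7$ ($M{\left(W \right)} = -1 - 6 = -7$)
$I = - \frac{68}{3}$ ($I = - \frac{\left(7 - 1\right)^{2} - -32}{3} = - \frac{6^{2} + 32}{3} = - \frac{36 + 32}{3} = \left(- \frac{1}{3}\right) 68 = - \frac{68}{3} \approx -22.667$)
$0 \left(J{\left(-1,-3 \right)} - 7\right) + I M{\left(-14 \right)} = 0 \left(-2 - 7\right) - - \frac{476}{3} = 0 \left(-9\right) + \frac{476}{3} = 0 + \frac{476}{3} = \frac{476}{3}$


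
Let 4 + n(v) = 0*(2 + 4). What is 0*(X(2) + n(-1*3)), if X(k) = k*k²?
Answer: 0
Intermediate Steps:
n(v) = -4 (n(v) = -4 + 0*(2 + 4) = -4 + 0*6 = -4 + 0 = -4)
X(k) = k³
0*(X(2) + n(-1*3)) = 0*(2³ - 4) = 0*(8 - 4) = 0*4 = 0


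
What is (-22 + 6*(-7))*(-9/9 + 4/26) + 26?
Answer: 1042/13 ≈ 80.154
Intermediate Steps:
(-22 + 6*(-7))*(-9/9 + 4/26) + 26 = (-22 - 42)*(-9*⅑ + 4*(1/26)) + 26 = -64*(-1 + 2/13) + 26 = -64*(-11/13) + 26 = 704/13 + 26 = 1042/13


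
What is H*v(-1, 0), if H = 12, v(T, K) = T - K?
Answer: -12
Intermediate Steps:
H*v(-1, 0) = 12*(-1 - 1*0) = 12*(-1 + 0) = 12*(-1) = -12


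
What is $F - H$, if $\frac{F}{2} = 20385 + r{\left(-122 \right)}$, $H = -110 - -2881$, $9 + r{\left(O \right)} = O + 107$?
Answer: $37951$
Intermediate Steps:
$r{\left(O \right)} = 98 + O$ ($r{\left(O \right)} = -9 + \left(O + 107\right) = -9 + \left(107 + O\right) = 98 + O$)
$H = 2771$ ($H = -110 + 2881 = 2771$)
$F = 40722$ ($F = 2 \left(20385 + \left(98 - 122\right)\right) = 2 \left(20385 - 24\right) = 2 \cdot 20361 = 40722$)
$F - H = 40722 - 2771 = 37951$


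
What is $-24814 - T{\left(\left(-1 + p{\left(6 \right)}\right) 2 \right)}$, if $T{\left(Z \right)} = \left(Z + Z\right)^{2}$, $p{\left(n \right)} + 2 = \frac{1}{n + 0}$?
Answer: $- \frac{224482}{9} \approx -24942.0$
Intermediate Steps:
$p{\left(n \right)} = -2 + \frac{1}{n}$ ($p{\left(n \right)} = -2 + \frac{1}{n + 0} = -2 + \frac{1}{n}$)
$T{\left(Z \right)} = 4 Z^{2}$ ($T{\left(Z \right)} = \left(2 Z\right)^{2} = 4 Z^{2}$)
$-24814 - T{\left(\left(-1 + p{\left(6 \right)}\right) 2 \right)} = -24814 - 4 \left(\left(-1 - \left(2 - \frac{1}{6}\right)\right) 2\right)^{2} = -24814 - 4 \left(\left(-1 + \left(-2 + \frac{1}{6}\right)\right) 2\right)^{2} = -24814 - 4 \left(\left(-1 - \frac{11}{6}\right) 2\right)^{2} = -24814 - 4 \left(\left(- \frac{17}{6}\right) 2\right)^{2} = -24814 - 4 \left(- \frac{17}{3}\right)^{2} = -24814 - 4 \cdot \frac{289}{9} = -24814 - \frac{1156}{9} = - \frac{224482}{9}$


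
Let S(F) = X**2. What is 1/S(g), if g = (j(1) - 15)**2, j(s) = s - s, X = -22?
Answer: 1/484 ≈ 0.0020661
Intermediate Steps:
j(s) = 0
g = 225 (g = (0 - 15)**2 = (-15)**2 = 225)
S(F) = 484 (S(F) = (-22)**2 = 484)
1/S(g) = 1/484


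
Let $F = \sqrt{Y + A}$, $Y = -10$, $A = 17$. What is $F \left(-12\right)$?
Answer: $- 12 \sqrt{7} \approx -31.749$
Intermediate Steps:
$F = \sqrt{7}$ ($F = \sqrt{-10 + 17} = \sqrt{7} \approx 2.6458$)
$F \left(-12\right) = \sqrt{7} \left(-12\right) = - 12 \sqrt{7}$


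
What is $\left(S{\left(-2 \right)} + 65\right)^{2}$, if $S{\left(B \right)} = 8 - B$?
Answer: $5625$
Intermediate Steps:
$\left(S{\left(-2 \right)} + 65\right)^{2} = \left(\left(8 - -2\right) + 65\right)^{2} = \left(\left(8 + 2\right) + 65\right)^{2} = \left(10 + 65\right)^{2} = 75^{2} = 5625$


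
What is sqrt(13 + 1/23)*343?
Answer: 3430*sqrt(69)/23 ≈ 1238.8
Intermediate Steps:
sqrt(13 + 1/23)*343 = sqrt(300/23)*343 = (10*sqrt(69)/23)*343 = 3430*sqrt(69)/23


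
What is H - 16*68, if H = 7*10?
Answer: -1018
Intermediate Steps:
H = 70
H - 16*68 = 70 - 16*68 = 70 - 1088 = -1018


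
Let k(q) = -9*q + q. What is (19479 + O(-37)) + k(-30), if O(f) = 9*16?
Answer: 19863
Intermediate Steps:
O(f) = 144
k(q) = -8*q
(19479 + O(-37)) + k(-30) = (19479 + 144) - 8*(-30) = 19623 + 240 = 19863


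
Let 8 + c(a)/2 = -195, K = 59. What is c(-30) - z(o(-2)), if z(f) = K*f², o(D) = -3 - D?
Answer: -465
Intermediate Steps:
c(a) = -406 (c(a) = -16 + 2*(-195) = -16 - 390 = -406)
z(f) = 59*f²
c(-30) - z(o(-2)) = -406 - 59*(-3 - 1*(-2))² = -406 - 59*(-3 + 2)² = -406 - 59*(-1)² = -406 - 59 = -465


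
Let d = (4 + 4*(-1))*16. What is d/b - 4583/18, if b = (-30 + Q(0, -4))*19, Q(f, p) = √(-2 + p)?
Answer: -4583/18 ≈ -254.61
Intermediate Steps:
d = 0 (d = (4 - 4)*16 = 0*16 = 0)
b = -570 + 19*I*√6 (b = (-30 + √(-2 - 4))*19 = (-30 + √(-6))*19 = (-30 + I*√6)*19 = -570 + 19*I*√6 ≈ -570.0 + 46.54*I)
d/b - 4583/18 = 0/(-570 + 19*I*√6) - 4583/18 = 0 - 4583*1/18 = 0 - 4583/18 = -4583/18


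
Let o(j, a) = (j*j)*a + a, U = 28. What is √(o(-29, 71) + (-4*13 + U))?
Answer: √59758 ≈ 244.45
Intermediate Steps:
o(j, a) = a + a*j² (o(j, a) = j²*a + a = a*j² + a = a + a*j²)
√(o(-29, 71) + (-4*13 + U)) = √(71*(1 + (-29)²) + (-4*13 + 28)) = √(71*(1 + 841) + (-52 + 28)) = √(71*842 - 24) = √(59782 - 24) = √59758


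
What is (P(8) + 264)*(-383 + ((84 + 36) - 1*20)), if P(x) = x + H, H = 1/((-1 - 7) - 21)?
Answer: -2232021/29 ≈ -76966.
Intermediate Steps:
H = -1/29 (H = 1/(-8 - 21) = 1/(-29) = -1/29 ≈ -0.034483)
P(x) = -1/29 + x (P(x) = x - 1/29 = -1/29 + x)
(P(8) + 264)*(-383 + ((84 + 36) - 1*20)) = ((-1/29 + 8) + 264)*(-383 + ((84 + 36) - 1*20)) = (231/29 + 264)*(-383 + (120 - 20)) = 7887*(-383 + 100)/29 = (7887/29)*(-283) = -2232021/29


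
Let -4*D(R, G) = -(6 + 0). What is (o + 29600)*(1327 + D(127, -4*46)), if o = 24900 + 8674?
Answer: 83926659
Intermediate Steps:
o = 33574
D(R, G) = 3/2 (D(R, G) = -(-1)*(6 + 0)/4 = -(-1)*6/4 = -¼*(-6) = 3/2)
(o + 29600)*(1327 + D(127, -4*46)) = (33574 + 29600)*(1327 + 3/2) = 63174*(2657/2) = 83926659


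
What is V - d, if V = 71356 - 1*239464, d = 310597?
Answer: -478705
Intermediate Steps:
V = -168108 (V = 71356 - 239464 = -168108)
V - d = -168108 - 1*310597 = -168108 - 310597 = -478705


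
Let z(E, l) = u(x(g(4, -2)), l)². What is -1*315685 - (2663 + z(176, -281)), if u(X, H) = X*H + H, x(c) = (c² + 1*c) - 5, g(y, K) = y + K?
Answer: -634192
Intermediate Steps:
g(y, K) = K + y
x(c) = -5 + c + c² (x(c) = (c² + c) - 5 = (c + c²) - 5 = -5 + c + c²)
u(X, H) = H + H*X (u(X, H) = H*X + H = H + H*X)
z(E, l) = 4*l² (z(E, l) = (l*(1 + (-5 + (-2 + 4) + (-2 + 4)²)))² = (l*(1 + (-5 + 2 + 2²)))² = (l*(1 + (-5 + 2 + 4)))² = (l*(1 + 1))² = (l*2)² = (2*l)² = 4*l²)
-1*315685 - (2663 + z(176, -281)) = -1*315685 - (2663 + 4*(-281)²) = -315685 - (2663 + 4*78961) = -315685 - (2663 + 315844) = -315685 - 1*318507 = -315685 - 318507 = -634192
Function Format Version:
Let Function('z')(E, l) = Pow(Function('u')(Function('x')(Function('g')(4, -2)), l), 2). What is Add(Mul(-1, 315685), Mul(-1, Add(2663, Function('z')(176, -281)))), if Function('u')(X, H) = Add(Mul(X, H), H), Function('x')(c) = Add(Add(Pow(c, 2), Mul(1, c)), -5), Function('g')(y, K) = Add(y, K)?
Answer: -634192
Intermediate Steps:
Function('g')(y, K) = Add(K, y)
Function('x')(c) = Add(-5, c, Pow(c, 2)) (Function('x')(c) = Add(Add(Pow(c, 2), c), -5) = Add(Add(c, Pow(c, 2)), -5) = Add(-5, c, Pow(c, 2)))
Function('u')(X, H) = Add(H, Mul(H, X)) (Function('u')(X, H) = Add(Mul(H, X), H) = Add(H, Mul(H, X)))
Function('z')(E, l) = Mul(4, Pow(l, 2)) (Function('z')(E, l) = Pow(Mul(l, Add(1, Add(-5, Add(-2, 4), Pow(Add(-2, 4), 2)))), 2) = Pow(Mul(l, Add(1, Add(-5, 2, Pow(2, 2)))), 2) = Pow(Mul(l, Add(1, Add(-5, 2, 4))), 2) = Pow(Mul(l, Add(1, 1)), 2) = Pow(Mul(l, 2), 2) = Pow(Mul(2, l), 2) = Mul(4, Pow(l, 2)))
Add(Mul(-1, 315685), Mul(-1, Add(2663, Function('z')(176, -281)))) = Add(Mul(-1, 315685), Mul(-1, Add(2663, Mul(4, Pow(-281, 2))))) = Add(-315685, Mul(-1, Add(2663, Mul(4, 78961)))) = Add(-315685, Mul(-1, Add(2663, 315844))) = Add(-315685, Mul(-1, 318507)) = Add(-315685, -318507) = -634192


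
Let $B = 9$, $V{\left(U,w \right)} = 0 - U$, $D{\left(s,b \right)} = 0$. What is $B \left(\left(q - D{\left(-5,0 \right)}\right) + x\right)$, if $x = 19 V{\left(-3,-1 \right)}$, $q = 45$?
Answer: $918$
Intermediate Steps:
$V{\left(U,w \right)} = - U$
$x = 57$ ($x = 19 \left(\left(-1\right) \left(-3\right)\right) = 19 \cdot 3 = 57$)
$B \left(\left(q - D{\left(-5,0 \right)}\right) + x\right) = 9 \left(\left(45 - 0\right) + 57\right) = 9 \left(\left(45 + 0\right) + 57\right) = 9 \left(45 + 57\right) = 9 \cdot 102 = 918$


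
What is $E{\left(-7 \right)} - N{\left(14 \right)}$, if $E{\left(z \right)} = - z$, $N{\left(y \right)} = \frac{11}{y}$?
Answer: $\frac{87}{14} \approx 6.2143$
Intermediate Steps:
$E{\left(-7 \right)} - N{\left(14 \right)} = \left(-1\right) \left(-7\right) - \frac{11}{14} = 7 - 11 \cdot \frac{1}{14} = 7 - \frac{11}{14} = \frac{87}{14}$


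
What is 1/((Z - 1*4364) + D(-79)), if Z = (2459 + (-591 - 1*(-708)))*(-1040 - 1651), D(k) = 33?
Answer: -1/6936347 ≈ -1.4417e-7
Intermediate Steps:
Z = -6932016 (Z = (2459 + (-591 + 708))*(-2691) = (2459 + 117)*(-2691) = 2576*(-2691) = -6932016)
1/((Z - 1*4364) + D(-79)) = 1/((-6932016 - 1*4364) + 33) = 1/((-6932016 - 4364) + 33) = 1/(-6936380 + 33) = 1/(-6936347) = -1/6936347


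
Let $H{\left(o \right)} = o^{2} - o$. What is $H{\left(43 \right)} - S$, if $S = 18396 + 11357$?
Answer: $-27947$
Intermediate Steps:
$S = 29753$
$H{\left(43 \right)} - S = 43 \left(-1 + 43\right) - 29753 = 43 \cdot 42 - 29753 = 1806 - 29753 = -27947$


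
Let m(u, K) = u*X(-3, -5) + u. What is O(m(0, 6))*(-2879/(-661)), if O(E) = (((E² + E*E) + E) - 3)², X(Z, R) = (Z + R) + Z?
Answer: 25911/661 ≈ 39.200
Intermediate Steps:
X(Z, R) = R + 2*Z (X(Z, R) = (R + Z) + Z = R + 2*Z)
m(u, K) = -10*u (m(u, K) = u*(-5 + 2*(-3)) + u = u*(-5 - 6) + u = u*(-11) + u = -11*u + u = -10*u)
O(E) = (-3 + E + 2*E²)² (O(E) = (((E² + E²) + E) - 3)² = ((2*E² + E) - 3)² = ((E + 2*E²) - 3)² = (-3 + E + 2*E²)²)
O(m(0, 6))*(-2879/(-661)) = (-3 - 10*0 + 2*(-10*0)²)²*(-2879/(-661)) = (-3 + 0 + 2*0²)²*(-2879*(-1/661)) = (-3 + 0 + 2*0)²*(2879/661) = (-3 + 0 + 0)²*(2879/661) = (-3)²*(2879/661) = 9*(2879/661) = 25911/661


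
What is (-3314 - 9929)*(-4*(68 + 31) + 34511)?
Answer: -451784945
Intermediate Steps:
(-3314 - 9929)*(-4*(68 + 31) + 34511) = -13243*(-4*99 + 34511) = -13243*(-396 + 34511) = -13243*34115 = -451784945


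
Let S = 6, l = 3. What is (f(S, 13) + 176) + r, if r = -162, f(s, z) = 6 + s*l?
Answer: 38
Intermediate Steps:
f(s, z) = 6 + 3*s (f(s, z) = 6 + s*3 = 6 + 3*s)
(f(S, 13) + 176) + r = ((6 + 3*6) + 176) - 162 = ((6 + 18) + 176) - 162 = (24 + 176) - 162 = 200 - 162 = 38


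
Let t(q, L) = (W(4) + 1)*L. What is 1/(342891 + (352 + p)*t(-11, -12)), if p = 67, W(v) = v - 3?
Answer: 1/332835 ≈ 3.0045e-6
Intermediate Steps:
W(v) = -3 + v
t(q, L) = 2*L (t(q, L) = ((-3 + 4) + 1)*L = (1 + 1)*L = 2*L)
1/(342891 + (352 + p)*t(-11, -12)) = 1/(342891 + (352 + 67)*(2*(-12))) = 1/(342891 + 419*(-24)) = 1/(342891 - 10056) = 1/332835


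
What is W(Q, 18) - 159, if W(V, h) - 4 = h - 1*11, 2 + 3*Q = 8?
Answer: -148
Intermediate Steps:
Q = 2 (Q = -⅔ + (⅓)*8 = -⅔ + 8/3 = 2)
W(V, h) = -7 + h (W(V, h) = 4 + (h - 1*11) = 4 + (h - 11) = 4 + (-11 + h) = -7 + h)
W(Q, 18) - 159 = (-7 + 18) - 159 = 11 - 159 = -148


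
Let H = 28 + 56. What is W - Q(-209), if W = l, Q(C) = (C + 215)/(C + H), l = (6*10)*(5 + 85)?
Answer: 675006/125 ≈ 5400.0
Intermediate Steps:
H = 84
l = 5400 (l = 60*90 = 5400)
Q(C) = (215 + C)/(84 + C) (Q(C) = (C + 215)/(C + 84) = (215 + C)/(84 + C))
W = 5400
W - Q(-209) = 5400 - (215 - 209)/(84 - 209) = 5400 - 6/(-125) = 5400 - (-1)*6/125 = 5400 - 1*(-6/125) = 5400 + 6/125 = 675006/125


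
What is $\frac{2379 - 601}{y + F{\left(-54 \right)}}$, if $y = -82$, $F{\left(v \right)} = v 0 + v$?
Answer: $- \frac{889}{68} \approx -13.074$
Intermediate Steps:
$F{\left(v \right)} = v$ ($F{\left(v \right)} = 0 + v = v$)
$\frac{2379 - 601}{y + F{\left(-54 \right)}} = \frac{2379 - 601}{-82 - 54} = \frac{1778}{-136} = 1778 \left(- \frac{1}{136}\right) = - \frac{889}{68}$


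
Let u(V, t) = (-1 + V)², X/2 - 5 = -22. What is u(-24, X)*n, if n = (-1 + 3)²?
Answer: 2500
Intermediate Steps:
X = -34 (X = 10 + 2*(-22) = 10 - 44 = -34)
n = 4 (n = 2² = 4)
u(-24, X)*n = (-1 - 24)²*4 = (-25)²*4 = 625*4 = 2500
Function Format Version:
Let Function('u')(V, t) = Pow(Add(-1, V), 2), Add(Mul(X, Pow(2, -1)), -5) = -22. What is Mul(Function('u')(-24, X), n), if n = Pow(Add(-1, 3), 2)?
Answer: 2500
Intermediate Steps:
X = -34 (X = Add(10, Mul(2, -22)) = Add(10, -44) = -34)
n = 4 (n = Pow(2, 2) = 4)
Mul(Function('u')(-24, X), n) = Mul(Pow(Add(-1, -24), 2), 4) = Mul(Pow(-25, 2), 4) = Mul(625, 4) = 2500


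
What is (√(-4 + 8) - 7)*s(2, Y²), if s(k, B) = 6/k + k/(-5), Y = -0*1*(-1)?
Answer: -13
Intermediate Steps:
Y = 0 (Y = -0*(-1) = -1*0 = 0)
s(k, B) = 6/k - k/5 (s(k, B) = 6/k + k*(-⅕) = 6/k - k/5)
(√(-4 + 8) - 7)*s(2, Y²) = (√(-4 + 8) - 7)*(6/2 - ⅕*2) = (√4 - 7)*(6*(½) - ⅖) = (2 - 7)*(3 - ⅖) = -5*13/5 = -13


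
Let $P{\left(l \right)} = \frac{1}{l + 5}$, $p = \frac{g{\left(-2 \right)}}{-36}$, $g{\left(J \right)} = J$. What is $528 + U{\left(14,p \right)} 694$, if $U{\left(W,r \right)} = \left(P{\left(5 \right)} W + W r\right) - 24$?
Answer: $- \frac{657748}{45} \approx -14617.0$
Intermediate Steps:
$p = \frac{1}{18}$ ($p = - \frac{2}{-36} = \left(-2\right) \left(- \frac{1}{36}\right) = \frac{1}{18} \approx 0.055556$)
$P{\left(l \right)} = \frac{1}{5 + l}$
$U{\left(W,r \right)} = -24 + \frac{W}{10} + W r$ ($U{\left(W,r \right)} = \left(\frac{W}{5 + 5} + W r\right) - 24 = \left(\frac{W}{10} + W r\right) - 24 = -24 + \frac{W}{10} + W r$)
$528 + U{\left(14,p \right)} 694 = 528 + \left(-24 + \frac{1}{10} \cdot 14 + 14 \cdot \frac{1}{18}\right) 694 = 528 + \left(-24 + \frac{7}{5} + \frac{7}{9}\right) 694 = 528 - \frac{681508}{45} = - \frac{657748}{45}$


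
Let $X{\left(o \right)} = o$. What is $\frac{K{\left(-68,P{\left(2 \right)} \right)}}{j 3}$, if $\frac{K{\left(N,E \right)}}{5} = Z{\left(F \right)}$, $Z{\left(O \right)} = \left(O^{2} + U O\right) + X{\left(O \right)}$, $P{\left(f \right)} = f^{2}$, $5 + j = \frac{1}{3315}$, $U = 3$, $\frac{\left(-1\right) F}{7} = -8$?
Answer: $- \frac{9282000}{8287} \approx -1120.1$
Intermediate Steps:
$F = 56$ ($F = \left(-7\right) \left(-8\right) = 56$)
$j = - \frac{16574}{3315}$ ($j = -5 + \frac{1}{3315} = - \frac{16574}{3315} \approx -4.9997$)
$Z{\left(O \right)} = O^{2} + 4 O$ ($Z{\left(O \right)} = \left(O^{2} + 3 O\right) + O = O^{2} + 4 O$)
$K{\left(N,E \right)} = 16800$ ($K{\left(N,E \right)} = 5 \cdot 56 \left(4 + 56\right) = 5 \cdot 56 \cdot 60 = 5 \cdot 3360 = 16800$)
$\frac{K{\left(-68,P{\left(2 \right)} \right)}}{j 3} = \frac{16800}{\left(- \frac{16574}{3315}\right) 3} = \frac{16800}{- \frac{16574}{1105}} = 16800 \left(- \frac{1105}{16574}\right) = - \frac{9282000}{8287}$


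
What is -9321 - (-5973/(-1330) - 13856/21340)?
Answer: -13232976077/1419110 ≈ -9324.8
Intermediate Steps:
-9321 - (-5973/(-1330) - 13856/21340) = -9321 - (-5973*(-1/1330) - 13856*1/21340) = -9321 - (5973/1330 - 3464/5335) = -9321 - 1*5451767/1419110 = -9321 - 5451767/1419110 = -13232976077/1419110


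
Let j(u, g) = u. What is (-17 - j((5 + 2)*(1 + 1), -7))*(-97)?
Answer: 3007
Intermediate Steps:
(-17 - j((5 + 2)*(1 + 1), -7))*(-97) = (-17 - (5 + 2)*(1 + 1))*(-97) = (-17 - 7*2)*(-97) = (-17 - 1*14)*(-97) = (-17 - 14)*(-97) = -31*(-97) = 3007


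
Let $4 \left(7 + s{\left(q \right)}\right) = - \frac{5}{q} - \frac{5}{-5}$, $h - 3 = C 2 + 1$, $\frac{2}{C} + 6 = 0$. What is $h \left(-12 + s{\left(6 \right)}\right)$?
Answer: $- \frac{2275}{36} \approx -63.194$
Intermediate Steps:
$C = - \frac{1}{3}$ ($C = \frac{2}{-6 + 0} = \frac{2}{-6} = 2 \left(- \frac{1}{6}\right) = - \frac{1}{3} \approx -0.33333$)
$h = \frac{10}{3}$ ($h = 3 + \left(\left(- \frac{1}{3}\right) 2 + 1\right) = 3 + \left(- \frac{2}{3} + 1\right) = 3 + \frac{1}{3} = \frac{10}{3} \approx 3.3333$)
$s{\left(q \right)} = - \frac{27}{4} - \frac{5}{4 q}$ ($s{\left(q \right)} = -7 + \frac{- \frac{5}{q} - \frac{5}{-5}}{4} = -7 + \frac{- \frac{5}{q} - -1}{4} = -7 + \frac{- \frac{5}{q} + 1}{4} = -7 + \frac{1 - \frac{5}{q}}{4} = -7 + \left(\frac{1}{4} - \frac{5}{4 q}\right) = - \frac{27}{4} - \frac{5}{4 q}$)
$h \left(-12 + s{\left(6 \right)}\right) = \frac{10 \left(-12 + \frac{-5 - 162}{4 \cdot 6}\right)}{3} = \frac{10 \left(-12 + \frac{1}{4} \cdot \frac{1}{6} \left(-5 - 162\right)\right)}{3} = \frac{10 \left(-12 + \frac{1}{4} \cdot \frac{1}{6} \left(-167\right)\right)}{3} = \frac{10 \left(-12 - \frac{167}{24}\right)}{3} = \frac{10}{3} \left(- \frac{455}{24}\right) = - \frac{2275}{36}$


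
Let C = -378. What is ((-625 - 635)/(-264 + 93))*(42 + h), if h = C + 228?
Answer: -15120/19 ≈ -795.79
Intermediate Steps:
h = -150 (h = -378 + 228 = -150)
((-625 - 635)/(-264 + 93))*(42 + h) = ((-625 - 635)/(-264 + 93))*(42 - 150) = -1260/(-171)*(-108) = -1260*(-1/171)*(-108) = (140/19)*(-108) = -15120/19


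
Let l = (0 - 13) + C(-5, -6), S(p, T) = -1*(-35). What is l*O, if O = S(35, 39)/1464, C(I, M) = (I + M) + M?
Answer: -175/244 ≈ -0.71721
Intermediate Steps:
C(I, M) = I + 2*M
S(p, T) = 35
O = 35/1464 ≈ 0.023907
l = -30 (l = (0 - 13) + (-5 + 2*(-6)) = -13 + (-5 - 12) = -13 - 17 = -30)
l*O = -30*35/1464 = -175/244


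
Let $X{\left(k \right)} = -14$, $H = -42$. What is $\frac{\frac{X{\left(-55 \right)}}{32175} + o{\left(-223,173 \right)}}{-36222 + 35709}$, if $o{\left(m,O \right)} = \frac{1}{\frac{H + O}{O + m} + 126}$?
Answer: $- \frac{1522384}{101824125975} \approx -1.4951 \cdot 10^{-5}$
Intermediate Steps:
$o{\left(m,O \right)} = \frac{1}{126 + \frac{-42 + O}{O + m}}$ ($o{\left(m,O \right)} = \frac{1}{\frac{-42 + O}{O + m} + 126} = \frac{1}{126 + \frac{-42 + O}{O + m}}$)
$\frac{\frac{X{\left(-55 \right)}}{32175} + o{\left(-223,173 \right)}}{-36222 + 35709} = \frac{- \frac{14}{32175} + \frac{173 - 223}{-42 + 126 \left(-223\right) + 127 \cdot 173}}{-36222 + 35709} = \frac{\left(-14\right) \frac{1}{32175} + \frac{1}{-42 - 28098 + 21971} \left(-50\right)}{-513} = \left(- \frac{14}{32175} + \frac{1}{-6169} \left(-50\right)\right) \left(- \frac{1}{513}\right) = \left(- \frac{14}{32175} - - \frac{50}{6169}\right) \left(- \frac{1}{513}\right) = \left(- \frac{14}{32175} + \frac{50}{6169}\right) \left(- \frac{1}{513}\right) = \frac{1522384}{198487575} \left(- \frac{1}{513}\right) = - \frac{1522384}{101824125975}$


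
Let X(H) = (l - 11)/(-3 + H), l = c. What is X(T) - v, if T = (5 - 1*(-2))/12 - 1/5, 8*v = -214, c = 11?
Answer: 107/4 ≈ 26.750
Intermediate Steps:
l = 11
v = -107/4 (v = (1/8)*(-214) = -107/4 ≈ -26.750)
T = 23/60 (T = (5 + 2)*(1/12) - 1*1/5 = 7*(1/12) - 1/5 = 7/12 - 1/5 = 23/60 ≈ 0.38333)
X(H) = 0 (X(H) = (11 - 11)/(-3 + H) = 0/(-3 + H) = 0)
X(T) - v = 0 - 1*(-107/4) = 0 + 107/4 = 107/4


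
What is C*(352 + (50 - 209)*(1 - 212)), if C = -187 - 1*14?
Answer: -6814101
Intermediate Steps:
C = -201 (C = -187 - 14 = -201)
C*(352 + (50 - 209)*(1 - 212)) = -201*(352 + (50 - 209)*(1 - 212)) = -201*(352 - 159*(-211)) = -201*(352 + 33549) = -201*33901 = -6814101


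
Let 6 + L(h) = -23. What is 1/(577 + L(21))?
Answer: 1/548 ≈ 0.0018248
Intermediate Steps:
L(h) = -29 (L(h) = -6 - 23 = -29)
1/(577 + L(21)) = 1/(577 - 29) = 1/548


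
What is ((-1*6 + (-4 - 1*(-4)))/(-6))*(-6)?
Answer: -6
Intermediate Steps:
((-1*6 + (-4 - 1*(-4)))/(-6))*(-6) = ((-6 + (-4 + 4))*(-⅙))*(-6) = ((-6 + 0)*(-⅙))*(-6) = -6*(-⅙)*(-6) = 1*(-6) = -6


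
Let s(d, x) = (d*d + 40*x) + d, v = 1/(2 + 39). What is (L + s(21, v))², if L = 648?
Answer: 2074802500/1681 ≈ 1.2343e+6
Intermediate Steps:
v = 1/41 ≈ 0.024390
s(d, x) = d + d² + 40*x (s(d, x) = (d² + 40*x) + d = d + d² + 40*x)
(L + s(21, v))² = (648 + (21 + 21² + 40*(1/41)))² = (648 + (21 + 441 + 40/41))² = (648 + 18982/41)² = (45550/41)² = 2074802500/1681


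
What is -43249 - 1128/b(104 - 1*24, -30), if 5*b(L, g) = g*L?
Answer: -864933/20 ≈ -43247.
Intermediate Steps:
b(L, g) = L*g/5 (b(L, g) = (g*L)/5 = (L*g)/5 = L*g/5)
-43249 - 1128/b(104 - 1*24, -30) = -43249 - 1128/((⅕)*(104 - 1*24)*(-30)) = -43249 - 1128/((⅕)*(104 - 24)*(-30)) = -43249 - 1128/((⅕)*80*(-30)) = -43249 - 1128/(-480) = -43249 - 1128*(-1)/480 = -43249 - 1*(-47/20) = -43249 + 47/20 = -864933/20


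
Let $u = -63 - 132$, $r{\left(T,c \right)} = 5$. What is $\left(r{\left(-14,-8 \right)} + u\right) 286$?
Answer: $-54340$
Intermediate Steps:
$u = -195$
$\left(r{\left(-14,-8 \right)} + u\right) 286 = \left(5 - 195\right) 286 = \left(-190\right) 286 = -54340$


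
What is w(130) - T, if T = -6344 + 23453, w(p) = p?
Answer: -16979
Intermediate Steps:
T = 17109
w(130) - T = 130 - 1*17109 = 130 - 17109 = -16979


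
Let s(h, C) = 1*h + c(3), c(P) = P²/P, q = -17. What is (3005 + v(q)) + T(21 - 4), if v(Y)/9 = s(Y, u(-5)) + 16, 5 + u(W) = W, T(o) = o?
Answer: 3040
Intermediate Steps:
c(P) = P
u(W) = -5 + W
s(h, C) = 3 + h (s(h, C) = 1*h + 3 = h + 3 = 3 + h)
v(Y) = 171 + 9*Y (v(Y) = 9*((3 + Y) + 16) = 9*(19 + Y) = 171 + 9*Y)
(3005 + v(q)) + T(21 - 4) = (3005 + (171 + 9*(-17))) + (21 - 4) = (3005 + (171 - 153)) + 17 = (3005 + 18) + 17 = 3023 + 17 = 3040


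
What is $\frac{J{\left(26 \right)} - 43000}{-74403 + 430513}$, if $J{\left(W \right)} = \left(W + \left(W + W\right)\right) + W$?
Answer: $- \frac{21448}{178055} \approx -0.12046$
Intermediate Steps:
$J{\left(W \right)} = 4 W$ ($J{\left(W \right)} = \left(W + 2 W\right) + W = 3 W + W = 4 W$)
$\frac{J{\left(26 \right)} - 43000}{-74403 + 430513} = \frac{4 \cdot 26 - 43000}{-74403 + 430513} = \frac{104 - 43000}{356110} = \left(-42896\right) \frac{1}{356110} = - \frac{21448}{178055}$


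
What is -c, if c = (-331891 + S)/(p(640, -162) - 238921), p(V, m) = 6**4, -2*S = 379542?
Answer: -521662/237625 ≈ -2.1953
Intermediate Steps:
S = -189771 (S = -1/2*379542 = -189771)
p(V, m) = 1296
c = 521662/237625 (c = (-331891 - 189771)/(1296 - 238921) = -521662/(-237625) = -521662*(-1/237625) = 521662/237625 ≈ 2.1953)
-c = -1*521662/237625 = -521662/237625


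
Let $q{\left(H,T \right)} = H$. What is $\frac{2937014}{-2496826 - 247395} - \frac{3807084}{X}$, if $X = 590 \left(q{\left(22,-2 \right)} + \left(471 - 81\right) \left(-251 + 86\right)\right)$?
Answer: $- \frac{25255634931929}{26038211651980} \approx -0.96994$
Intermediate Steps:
$X = -37953520$ ($X = 590 \left(22 + \left(471 - 81\right) \left(-251 + 86\right)\right) = 590 \left(22 + 390 \left(-165\right)\right) = 590 \left(22 - 64350\right) = 590 \left(-64328\right) = -37953520$)
$\frac{2937014}{-2496826 - 247395} - \frac{3807084}{X} = \frac{2937014}{-2496826 - 247395} - \frac{3807084}{-37953520} = \frac{2937014}{-2744221} - - \frac{951771}{9488380} = 2937014 \left(- \frac{1}{2744221}\right) + \frac{951771}{9488380} = - \frac{2937014}{2744221} + \frac{951771}{9488380} = - \frac{25255634931929}{26038211651980}$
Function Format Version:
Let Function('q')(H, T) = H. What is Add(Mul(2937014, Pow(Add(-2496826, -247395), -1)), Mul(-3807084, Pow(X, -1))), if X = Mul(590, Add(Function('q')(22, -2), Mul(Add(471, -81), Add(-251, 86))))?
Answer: Rational(-25255634931929, 26038211651980) ≈ -0.96994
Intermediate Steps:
X = -37953520 (X = Mul(590, Add(22, Mul(Add(471, -81), Add(-251, 86)))) = Mul(590, Add(22, Mul(390, -165))) = Mul(590, Add(22, -64350)) = Mul(590, -64328) = -37953520)
Add(Mul(2937014, Pow(Add(-2496826, -247395), -1)), Mul(-3807084, Pow(X, -1))) = Add(Mul(2937014, Pow(Add(-2496826, -247395), -1)), Mul(-3807084, Pow(-37953520, -1))) = Add(Mul(2937014, Pow(-2744221, -1)), Mul(-3807084, Rational(-1, 37953520))) = Add(Mul(2937014, Rational(-1, 2744221)), Rational(951771, 9488380)) = Add(Rational(-2937014, 2744221), Rational(951771, 9488380)) = Rational(-25255634931929, 26038211651980)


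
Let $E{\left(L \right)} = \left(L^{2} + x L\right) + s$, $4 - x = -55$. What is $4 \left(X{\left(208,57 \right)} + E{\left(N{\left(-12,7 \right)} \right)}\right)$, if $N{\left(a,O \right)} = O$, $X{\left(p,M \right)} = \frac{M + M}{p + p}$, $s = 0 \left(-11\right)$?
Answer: $\frac{96153}{52} \approx 1849.1$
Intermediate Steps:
$x = 59$ ($x = 4 - -55 = 4 + 55 = 59$)
$s = 0$
$X{\left(p,M \right)} = \frac{M}{p}$ ($X{\left(p,M \right)} = \frac{2 M}{2 p} = 2 M \frac{1}{2 p} = \frac{M}{p}$)
$E{\left(L \right)} = L^{2} + 59 L$ ($E{\left(L \right)} = \left(L^{2} + 59 L\right) + 0 = L^{2} + 59 L$)
$4 \left(X{\left(208,57 \right)} + E{\left(N{\left(-12,7 \right)} \right)}\right) = 4 \left(\frac{57}{208} + 7 \left(59 + 7\right)\right) = 4 \left(57 \cdot \frac{1}{208} + 7 \cdot 66\right) = 4 \left(\frac{57}{208} + 462\right) = 4 \cdot \frac{96153}{208} = \frac{96153}{52}$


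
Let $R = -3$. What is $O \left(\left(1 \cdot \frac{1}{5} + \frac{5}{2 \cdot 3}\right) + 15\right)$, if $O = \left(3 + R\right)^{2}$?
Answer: $0$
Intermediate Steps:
$O = 0$ ($O = \left(3 - 3\right)^{2} = 0^{2} = 0$)
$O \left(\left(1 \cdot \frac{1}{5} + \frac{5}{2 \cdot 3}\right) + 15\right) = 0 \left(\left(1 \cdot \frac{1}{5} + \frac{5}{2 \cdot 3}\right) + 15\right) = 0 \left(\left(1 \cdot \frac{1}{5} + \frac{5}{6}\right) + 15\right) = 0 \left(\left(\frac{1}{5} + 5 \cdot \frac{1}{6}\right) + 15\right) = 0 \left(\left(\frac{1}{5} + \frac{5}{6}\right) + 15\right) = 0 \left(\frac{31}{30} + 15\right) = 0 \cdot \frac{481}{30} = 0$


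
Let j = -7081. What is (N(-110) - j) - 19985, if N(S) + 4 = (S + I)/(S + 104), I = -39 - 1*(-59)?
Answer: -12893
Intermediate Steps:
I = 20 (I = -39 + 59 = 20)
N(S) = -4 + (20 + S)/(104 + S) (N(S) = -4 + (S + 20)/(S + 104) = -4 + (20 + S)/(104 + S))
(N(-110) - j) - 19985 = (3*(-132 - 1*(-110))/(104 - 110) - 1*(-7081)) - 19985 = (3*(-132 + 110)/(-6) + 7081) - 19985 = (3*(-⅙)*(-22) + 7081) - 19985 = (11 + 7081) - 19985 = 7092 - 19985 = -12893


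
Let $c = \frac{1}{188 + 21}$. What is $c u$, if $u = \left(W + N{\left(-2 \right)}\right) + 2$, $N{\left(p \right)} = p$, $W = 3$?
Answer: $\frac{3}{209} \approx 0.014354$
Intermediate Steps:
$c = \frac{1}{209} \approx 0.0047847$
$u = 3$ ($u = \left(3 - 2\right) + 2 = 1 + 2 = 3$)
$c u = \frac{1}{209} \cdot 3 = \frac{3}{209}$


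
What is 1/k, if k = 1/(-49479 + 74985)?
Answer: 25506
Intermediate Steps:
k = 1/25506 ≈ 3.9206e-5
1/k = 1/(1/25506) = 25506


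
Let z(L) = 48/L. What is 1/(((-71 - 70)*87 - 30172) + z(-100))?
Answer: -25/1060987 ≈ -2.3563e-5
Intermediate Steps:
1/(((-71 - 70)*87 - 30172) + z(-100)) = 1/(((-71 - 70)*87 - 30172) + 48/(-100)) = 1/((-141*87 - 30172) + 48*(-1/100)) = 1/((-12267 - 30172) - 12/25) = 1/(-42439 - 12/25) = 1/(-1060987/25) = -25/1060987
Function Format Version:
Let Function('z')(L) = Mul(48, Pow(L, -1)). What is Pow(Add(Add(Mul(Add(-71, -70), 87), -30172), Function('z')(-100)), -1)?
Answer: Rational(-25, 1060987) ≈ -2.3563e-5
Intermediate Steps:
Pow(Add(Add(Mul(Add(-71, -70), 87), -30172), Function('z')(-100)), -1) = Pow(Add(Add(Mul(Add(-71, -70), 87), -30172), Mul(48, Pow(-100, -1))), -1) = Pow(Add(Add(Mul(-141, 87), -30172), Mul(48, Rational(-1, 100))), -1) = Pow(Add(Add(-12267, -30172), Rational(-12, 25)), -1) = Pow(Add(-42439, Rational(-12, 25)), -1) = Pow(Rational(-1060987, 25), -1) = Rational(-25, 1060987)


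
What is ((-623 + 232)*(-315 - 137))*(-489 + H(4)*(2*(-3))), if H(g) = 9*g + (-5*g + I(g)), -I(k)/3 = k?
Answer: -90663516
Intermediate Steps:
I(k) = -3*k
H(g) = g (H(g) = 9*g + (-5*g - 3*g) = 9*g - 8*g = g)
((-623 + 232)*(-315 - 137))*(-489 + H(4)*(2*(-3))) = ((-623 + 232)*(-315 - 137))*(-489 + 4*(2*(-3))) = (-391*(-452))*(-489 + 4*(-6)) = 176732*(-489 - 24) = 176732*(-513) = -90663516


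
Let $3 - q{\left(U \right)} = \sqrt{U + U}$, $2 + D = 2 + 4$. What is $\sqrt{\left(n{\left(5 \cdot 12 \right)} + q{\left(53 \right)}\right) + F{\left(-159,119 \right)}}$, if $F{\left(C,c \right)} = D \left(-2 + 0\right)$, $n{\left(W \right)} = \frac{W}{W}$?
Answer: $\sqrt{-4 - \sqrt{106}} \approx 3.781 i$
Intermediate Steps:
$D = 4$ ($D = -2 + \left(2 + 4\right) = -2 + 6 = 4$)
$q{\left(U \right)} = 3 - \sqrt{2} \sqrt{U}$ ($q{\left(U \right)} = 3 - \sqrt{U + U} = 3 - \sqrt{2 U} = 3 - \sqrt{2} \sqrt{U}$)
$n{\left(W \right)} = 1$
$F{\left(C,c \right)} = -8$ ($F{\left(C,c \right)} = 4 \left(-2 + 0\right) = 4 \left(-2\right) = -8$)
$\sqrt{\left(n{\left(5 \cdot 12 \right)} + q{\left(53 \right)}\right) + F{\left(-159,119 \right)}} = \sqrt{\left(1 + \left(3 - \sqrt{2} \sqrt{53}\right)\right) - 8} = \sqrt{\left(1 + \left(3 - \sqrt{106}\right)\right) - 8} = \sqrt{\left(4 - \sqrt{106}\right) - 8} = \sqrt{-4 - \sqrt{106}}$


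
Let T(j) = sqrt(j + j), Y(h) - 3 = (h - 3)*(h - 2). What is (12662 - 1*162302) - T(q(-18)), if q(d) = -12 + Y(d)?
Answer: -149640 - sqrt(822) ≈ -1.4967e+5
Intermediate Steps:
Y(h) = 3 + (-3 + h)*(-2 + h) (Y(h) = 3 + (h - 3)*(h - 2) = 3 + (-3 + h)*(-2 + h))
q(d) = -3 + d**2 - 5*d (q(d) = -12 + (9 + d**2 - 5*d) = -3 + d**2 - 5*d)
T(j) = sqrt(2)*sqrt(j) (T(j) = sqrt(2*j) = sqrt(2)*sqrt(j))
(12662 - 1*162302) - T(q(-18)) = (12662 - 1*162302) - sqrt(2)*sqrt(-3 + (-18)**2 - 5*(-18)) = (12662 - 162302) - sqrt(2)*sqrt(-3 + 324 + 90) = -149640 - sqrt(2)*sqrt(411) = -149640 - sqrt(822)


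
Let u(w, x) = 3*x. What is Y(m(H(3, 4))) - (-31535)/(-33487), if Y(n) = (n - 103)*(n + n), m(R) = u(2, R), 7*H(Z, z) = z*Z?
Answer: -1653124055/1640863 ≈ -1007.5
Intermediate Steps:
H(Z, z) = Z*z/7 (H(Z, z) = (z*Z)/7 = (Z*z)/7 = Z*z/7)
m(R) = 3*R
Y(n) = 2*n*(-103 + n) (Y(n) = (-103 + n)*(2*n) = 2*n*(-103 + n))
Y(m(H(3, 4))) - (-31535)/(-33487) = 2*(3*((⅐)*3*4))*(-103 + 3*((⅐)*3*4)) - (-31535)/(-33487) = 2*(3*(12/7))*(-103 + 3*(12/7)) - (-31535)*(-1)/33487 = 2*(36/7)*(-103 + 36/7) - 1*31535/33487 = 2*(36/7)*(-685/7) - 31535/33487 = -49320/49 - 31535/33487 = -1653124055/1640863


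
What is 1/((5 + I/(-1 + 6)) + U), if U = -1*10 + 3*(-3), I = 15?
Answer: -1/11 ≈ -0.090909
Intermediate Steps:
U = -19 (U = -10 - 9 = -19)
1/((5 + I/(-1 + 6)) + U) = 1/((5 + 15/(-1 + 6)) - 19) = 1/((5 + 15/5) - 19) = 1/((5 + 15*(⅕)) - 19) = 1/((5 + 3) - 19) = 1/(8 - 19) = 1/(-11) = -1/11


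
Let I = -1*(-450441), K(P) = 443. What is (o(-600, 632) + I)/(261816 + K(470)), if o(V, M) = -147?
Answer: 450294/262259 ≈ 1.7170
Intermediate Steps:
I = 450441
(o(-600, 632) + I)/(261816 + K(470)) = (-147 + 450441)/(261816 + 443) = 450294/262259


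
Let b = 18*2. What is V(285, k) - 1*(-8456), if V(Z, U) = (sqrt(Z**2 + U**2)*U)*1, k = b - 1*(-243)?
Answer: 8456 + 837*sqrt(17674) ≈ 1.1973e+5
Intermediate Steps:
b = 36
k = 279 (k = 36 - 1*(-243) = 36 + 243 = 279)
V(Z, U) = U*sqrt(U**2 + Z**2) (V(Z, U) = (sqrt(U**2 + Z**2)*U)*1 = (U*sqrt(U**2 + Z**2))*1 = U*sqrt(U**2 + Z**2))
V(285, k) - 1*(-8456) = 279*sqrt(279**2 + 285**2) - 1*(-8456) = 279*sqrt(77841 + 81225) + 8456 = 279*sqrt(159066) + 8456 = 279*(3*sqrt(17674)) + 8456 = 837*sqrt(17674) + 8456 = 8456 + 837*sqrt(17674)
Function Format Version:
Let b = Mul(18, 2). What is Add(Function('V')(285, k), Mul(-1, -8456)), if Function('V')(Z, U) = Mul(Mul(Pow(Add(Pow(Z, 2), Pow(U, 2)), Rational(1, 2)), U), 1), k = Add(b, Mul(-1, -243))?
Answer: Add(8456, Mul(837, Pow(17674, Rational(1, 2)))) ≈ 1.1973e+5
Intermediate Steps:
b = 36
k = 279 (k = Add(36, Mul(-1, -243)) = Add(36, 243) = 279)
Function('V')(Z, U) = Mul(U, Pow(Add(Pow(U, 2), Pow(Z, 2)), Rational(1, 2))) (Function('V')(Z, U) = Mul(Mul(Pow(Add(Pow(U, 2), Pow(Z, 2)), Rational(1, 2)), U), 1) = Mul(Mul(U, Pow(Add(Pow(U, 2), Pow(Z, 2)), Rational(1, 2))), 1) = Mul(U, Pow(Add(Pow(U, 2), Pow(Z, 2)), Rational(1, 2))))
Add(Function('V')(285, k), Mul(-1, -8456)) = Add(Mul(279, Pow(Add(Pow(279, 2), Pow(285, 2)), Rational(1, 2))), Mul(-1, -8456)) = Add(Mul(279, Pow(Add(77841, 81225), Rational(1, 2))), 8456) = Add(Mul(279, Pow(159066, Rational(1, 2))), 8456) = Add(Mul(279, Mul(3, Pow(17674, Rational(1, 2)))), 8456) = Add(Mul(837, Pow(17674, Rational(1, 2))), 8456) = Add(8456, Mul(837, Pow(17674, Rational(1, 2))))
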